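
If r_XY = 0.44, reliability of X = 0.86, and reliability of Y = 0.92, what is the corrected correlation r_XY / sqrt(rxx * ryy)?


r_corrected = rxy / sqrt(rxx * ryy)
= 0.44 / sqrt(0.86 * 0.92)
= 0.44 / sqrt(0.7912)
= 0.44 / 0.889494
r_corrected = 0.4947

0.4947


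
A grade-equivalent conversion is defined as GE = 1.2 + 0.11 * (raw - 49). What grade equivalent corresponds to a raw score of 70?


raw - median = 70 - 49 = 21
slope * diff = 0.11 * 21 = 2.31
GE = 1.2 + 2.31
GE = 3.51

3.51


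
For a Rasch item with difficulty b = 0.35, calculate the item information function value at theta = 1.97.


P = 1/(1+exp(-(1.97-0.35))) = 0.8348
I = P*(1-P) = 0.8348 * 0.1652
I = 0.1379

0.1379


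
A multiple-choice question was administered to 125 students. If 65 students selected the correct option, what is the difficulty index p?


Item difficulty p = number correct / total examinees
p = 65 / 125
p = 0.52

0.52


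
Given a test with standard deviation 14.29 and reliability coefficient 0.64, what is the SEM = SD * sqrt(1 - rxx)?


SEM = SD * sqrt(1 - rxx)
SEM = 14.29 * sqrt(1 - 0.64)
SEM = 14.29 * sqrt(0.36) = 14.29 * 0.6
SEM = 8.574

8.574


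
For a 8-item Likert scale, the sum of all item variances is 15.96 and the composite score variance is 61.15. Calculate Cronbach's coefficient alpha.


alpha = (k/(k-1)) * (1 - sum(si^2)/s_total^2)
= (8/7) * (1 - 15.96/61.15)
alpha = 0.8446

0.8446


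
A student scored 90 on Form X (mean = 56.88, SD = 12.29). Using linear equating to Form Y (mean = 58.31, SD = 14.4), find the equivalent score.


slope = SD_Y / SD_X = 14.4 / 12.29 ~ 1.1717
intercept = mean_Y - slope * mean_X = 58.31 - (14.4 / 12.29) * 56.88 ~ -8.3354
Y = slope * X + intercept. To avoid rounding drift from the rounded slope/intercept, evaluate the equivalent form Y = mean_Y + SD_Y * (X - mean_X) / SD_X at full precision:
Y = 58.31 + 14.4 * (90 - 56.88) / 12.29
Y = 58.31 + 14.4 * 33.12 / 12.29
Y = 58.31 + 476.928 / 12.29
Y = 58.31 + 38.8062
Y = 97.1162

97.1162


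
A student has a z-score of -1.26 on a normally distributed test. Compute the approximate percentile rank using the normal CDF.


CDF(z) = 0.5 * (1 + erf(z/sqrt(2)))
erf(-0.891) = -0.7923
CDF = 0.1038
Percentile rank = 0.1038 * 100 = 10.38

10.38


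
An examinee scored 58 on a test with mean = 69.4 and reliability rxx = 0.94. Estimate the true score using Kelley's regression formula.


T_est = rxx * X + (1 - rxx) * mean
T_est = 0.94 * 58 + 0.06 * 69.4
T_est = 54.52 + 4.164
T_est = 58.684

58.684


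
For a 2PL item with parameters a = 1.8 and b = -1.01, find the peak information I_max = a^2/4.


For 2PL, max info at theta = b = -1.01
I_max = a^2 / 4 = 1.8^2 / 4
= 3.24 / 4
I_max = 0.81

0.81


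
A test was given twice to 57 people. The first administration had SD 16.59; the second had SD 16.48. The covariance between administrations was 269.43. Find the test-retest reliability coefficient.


r = cov(X,Y) / (SD_X * SD_Y)
r = 269.43 / (16.59 * 16.48)
r = 269.43 / 273.4032
r = 0.9855

0.9855


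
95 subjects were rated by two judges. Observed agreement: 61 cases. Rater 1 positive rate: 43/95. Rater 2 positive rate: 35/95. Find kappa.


P_o = 61/95 = 0.642105
P_e = (43*35 + 52*60) / 9025 = 0.512465
kappa = (P_o - P_e) / (1 - P_e)
kappa = (0.642105 - 0.512465) / (1 - 0.512465)
kappa = 0.2659

0.2659


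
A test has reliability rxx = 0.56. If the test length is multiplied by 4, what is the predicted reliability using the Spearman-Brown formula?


r_new = (n * rxx) / (1 + (n-1) * rxx)
r_new = (4 * 0.56) / (1 + 3 * 0.56)
r_new = 2.24 / 2.68
r_new = 0.8358

0.8358


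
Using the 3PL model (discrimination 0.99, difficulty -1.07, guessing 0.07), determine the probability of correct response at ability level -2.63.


logit = 0.99*(-2.63 - -1.07) = -1.5444
P* = 1/(1 + exp(--1.5444)) = 0.1759
P = 0.07 + (1 - 0.07) * 0.1759
P = 0.2336

0.2336


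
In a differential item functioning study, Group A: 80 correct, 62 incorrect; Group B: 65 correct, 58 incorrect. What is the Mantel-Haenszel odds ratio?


Odds_A = 80/62 = 1.2903
Odds_B = 65/58 = 1.1207
OR = Odds_A / Odds_B = 1.2903 / 1.1207
Exactly, OR = (80 * 58) / (62 * 65) = 4640 / 4030
OR = 1.1514

1.1514


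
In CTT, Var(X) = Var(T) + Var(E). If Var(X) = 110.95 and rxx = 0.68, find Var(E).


var_true = rxx * var_obs = 0.68 * 110.95 = 75.446
var_error = var_obs - var_true
var_error = 110.95 - 75.446
var_error = 35.504

35.504


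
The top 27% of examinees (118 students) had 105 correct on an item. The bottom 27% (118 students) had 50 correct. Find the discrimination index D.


p_upper = 105/118 = 0.8898
p_lower = 50/118 = 0.4237
D = 0.8898 - 0.4237 = 0.4661

0.4661


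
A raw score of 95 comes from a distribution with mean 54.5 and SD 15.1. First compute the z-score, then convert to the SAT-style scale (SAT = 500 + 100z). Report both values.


z = (X - mean) / SD = (95 - 54.5) / 15.1
z = 40.5 / 15.1
z = 2.6821
SAT-scale = SAT = 500 + 100z
Carry z at full precision (z = 40.5 / 15.1) into the conversion:
SAT-scale = 500 + 100 * (40.5 / 15.1) = 500 + 4050 / 15.1
SAT-scale = 500 + 268.2119
SAT-scale = 768.2119

768.2119


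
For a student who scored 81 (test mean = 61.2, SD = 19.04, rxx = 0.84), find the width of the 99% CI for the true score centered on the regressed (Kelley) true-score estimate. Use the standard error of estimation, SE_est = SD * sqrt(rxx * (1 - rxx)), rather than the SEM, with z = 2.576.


True score estimate = 0.84*81 + 0.16*61.2 = 77.832
SE_est = SD * sqrt(rxx * (1 - rxx)) = 19.04 * sqrt(0.84 * 0.16) = 19.04 * sqrt(0.1344) = 6.980179
CI = T_est +/- z * SE_est, so width = 2 * z * SE_est = 2 * 2.576 * 6.980179
Width = 35.9619

35.9619


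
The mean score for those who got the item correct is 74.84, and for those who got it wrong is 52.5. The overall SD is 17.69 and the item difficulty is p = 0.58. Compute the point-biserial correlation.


q = 1 - p = 0.42
rpb = ((M1 - M0) / SD) * sqrt(p * q)
rpb = ((74.84 - 52.5) / 17.69) * sqrt(0.58 * 0.42)
rpb = 0.6233

0.6233


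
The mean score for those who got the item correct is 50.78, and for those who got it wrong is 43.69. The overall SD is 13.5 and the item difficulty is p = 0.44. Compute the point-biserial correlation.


q = 1 - p = 0.56
rpb = ((M1 - M0) / SD) * sqrt(p * q)
rpb = ((50.78 - 43.69) / 13.5) * sqrt(0.44 * 0.56)
rpb = 0.2607

0.2607


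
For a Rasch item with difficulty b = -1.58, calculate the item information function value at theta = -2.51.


P = 1/(1+exp(-(-2.51--1.58))) = 0.2829
I = P*(1-P) = 0.2829 * 0.7171
I = 0.2029

0.2029


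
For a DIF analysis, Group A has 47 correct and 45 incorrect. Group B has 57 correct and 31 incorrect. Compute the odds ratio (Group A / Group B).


Odds_A = 47/45 = 1.0444
Odds_B = 57/31 = 1.8387
OR = Odds_A / Odds_B = 1.0444 / 1.8387
Exactly, OR = (47 * 31) / (45 * 57) = 1457 / 2565
OR = 0.568

0.568


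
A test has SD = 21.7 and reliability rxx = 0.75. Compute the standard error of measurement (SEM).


SEM = SD * sqrt(1 - rxx)
SEM = 21.7 * sqrt(1 - 0.75)
SEM = 21.7 * sqrt(0.25) = 21.7 * 0.5
SEM = 10.85

10.85


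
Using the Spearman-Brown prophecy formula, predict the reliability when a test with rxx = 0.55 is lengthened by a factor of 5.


r_new = (n * rxx) / (1 + (n-1) * rxx)
r_new = (5 * 0.55) / (1 + 4 * 0.55)
r_new = 2.75 / 3.2
r_new = 0.8594

0.8594


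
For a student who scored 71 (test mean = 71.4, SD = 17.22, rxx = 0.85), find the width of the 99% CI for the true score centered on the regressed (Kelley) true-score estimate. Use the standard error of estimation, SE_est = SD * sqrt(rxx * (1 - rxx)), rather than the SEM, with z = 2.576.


True score estimate = 0.85*71 + 0.15*71.4 = 71.06
SE_est = SD * sqrt(rxx * (1 - rxx)) = 17.22 * sqrt(0.85 * 0.15) = 17.22 * sqrt(0.1275) = 6.14877
CI = T_est +/- z * SE_est, so width = 2 * z * SE_est = 2 * 2.576 * 6.14877
Width = 31.6785

31.6785


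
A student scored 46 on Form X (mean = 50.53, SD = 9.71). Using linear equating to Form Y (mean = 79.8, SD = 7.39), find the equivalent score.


slope = SD_Y / SD_X = 7.39 / 9.71 ~ 0.7611
intercept = mean_Y - slope * mean_X = 79.8 - (7.39 / 9.71) * 50.53 ~ 41.3431
Y = slope * X + intercept. To avoid rounding drift from the rounded slope/intercept, evaluate the equivalent form Y = mean_Y + SD_Y * (X - mean_X) / SD_X at full precision:
Y = 79.8 + 7.39 * (46 - 50.53) / 9.71
Y = 79.8 - 7.39 * 4.53 / 9.71
Y = 79.8 - 33.4767 / 9.71
Y = 79.8 - 3.4477
Y = 76.3523

76.3523


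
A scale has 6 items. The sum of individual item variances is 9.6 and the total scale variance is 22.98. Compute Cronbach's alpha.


alpha = (k/(k-1)) * (1 - sum(si^2)/s_total^2)
= (6/5) * (1 - 9.6/22.98)
alpha = 0.6987

0.6987


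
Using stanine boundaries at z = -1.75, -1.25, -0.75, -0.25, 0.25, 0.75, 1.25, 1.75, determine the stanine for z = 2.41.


Stanine boundaries: [-1.75, -1.25, -0.75, -0.25, 0.25, 0.75, 1.25, 1.75]
z = 2.41
Check each boundary:
  z >= -1.75 -> could be stanine 2
  z >= -1.25 -> could be stanine 3
  z >= -0.75 -> could be stanine 4
  z >= -0.25 -> could be stanine 5
  z >= 0.25 -> could be stanine 6
  z >= 0.75 -> could be stanine 7
  z >= 1.25 -> could be stanine 8
  z >= 1.75 -> could be stanine 9
Highest qualifying boundary gives stanine = 9

9


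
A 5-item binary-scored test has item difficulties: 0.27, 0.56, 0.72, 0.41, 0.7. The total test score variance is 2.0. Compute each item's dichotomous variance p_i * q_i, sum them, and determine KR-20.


For each item, compute p_i * q_i:
  Item 1: 0.27 * 0.73 = 0.1971
  Item 2: 0.56 * 0.44 = 0.2464
  Item 3: 0.72 * 0.28 = 0.2016
  Item 4: 0.41 * 0.59 = 0.2419
  Item 5: 0.7 * 0.3 = 0.21
Sum(p_i * q_i) = 0.1971 + 0.2464 + 0.2016 + 0.2419 + 0.21 = 1.097
KR-20 = (k/(k-1)) * (1 - Sum(p_i*q_i) / Var_total)
= (5/4) * (1 - 1.097/2.0)
= 1.25 * 0.4515
KR-20 = 0.5644

0.5644


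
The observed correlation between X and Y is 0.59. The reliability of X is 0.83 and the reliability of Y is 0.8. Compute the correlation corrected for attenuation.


r_corrected = rxy / sqrt(rxx * ryy)
= 0.59 / sqrt(0.83 * 0.8)
= 0.59 / sqrt(0.664)
= 0.59 / 0.814862
r_corrected = 0.724

0.724


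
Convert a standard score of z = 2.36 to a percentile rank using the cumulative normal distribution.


CDF(z) = 0.5 * (1 + erf(z/sqrt(2)))
erf(1.6688) = 0.9817
CDF = 0.9909
Percentile rank = 0.9909 * 100 = 99.09

99.09


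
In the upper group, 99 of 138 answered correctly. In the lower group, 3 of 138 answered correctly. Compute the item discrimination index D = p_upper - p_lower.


p_upper = 99/138 = 0.7174
p_lower = 3/138 = 0.0217
D = 0.7174 - 0.0217 = 0.6957

0.6957


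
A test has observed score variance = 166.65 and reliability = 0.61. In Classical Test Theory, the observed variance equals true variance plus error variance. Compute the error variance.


var_true = rxx * var_obs = 0.61 * 166.65 = 101.6565
var_error = var_obs - var_true
var_error = 166.65 - 101.6565
var_error = 64.9935

64.9935


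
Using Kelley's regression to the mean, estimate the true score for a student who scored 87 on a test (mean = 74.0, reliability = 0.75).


T_est = rxx * X + (1 - rxx) * mean
T_est = 0.75 * 87 + 0.25 * 74.0
T_est = 65.25 + 18.5
T_est = 83.75

83.75


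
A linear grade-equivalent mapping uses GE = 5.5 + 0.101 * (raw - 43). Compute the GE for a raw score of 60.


raw - median = 60 - 43 = 17
slope * diff = 0.101 * 17 = 1.717
GE = 5.5 + 1.717
GE = 7.217

7.217


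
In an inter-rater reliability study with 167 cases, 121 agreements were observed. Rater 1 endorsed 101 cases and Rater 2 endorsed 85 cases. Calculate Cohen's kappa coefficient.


P_o = 121/167 = 0.724551
P_e = (101*85 + 66*82) / 27889 = 0.501882
kappa = (P_o - P_e) / (1 - P_e)
kappa = (0.724551 - 0.501882) / (1 - 0.501882)
kappa = 0.447

0.447


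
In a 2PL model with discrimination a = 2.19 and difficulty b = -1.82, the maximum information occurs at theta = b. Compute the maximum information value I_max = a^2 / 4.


For 2PL, max info at theta = b = -1.82
I_max = a^2 / 4 = 2.19^2 / 4
= 4.7961 / 4
I_max = 1.199

1.199


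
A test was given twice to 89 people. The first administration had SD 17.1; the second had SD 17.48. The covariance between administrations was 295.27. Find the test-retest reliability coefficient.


r = cov(X,Y) / (SD_X * SD_Y)
r = 295.27 / (17.1 * 17.48)
r = 295.27 / 298.908
r = 0.9878

0.9878


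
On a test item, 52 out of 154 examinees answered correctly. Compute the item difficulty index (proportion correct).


Item difficulty p = number correct / total examinees
p = 52 / 154
p = 0.3377

0.3377


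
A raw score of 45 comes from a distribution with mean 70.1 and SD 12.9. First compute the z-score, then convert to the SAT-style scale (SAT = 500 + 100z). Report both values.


z = (X - mean) / SD = (45 - 70.1) / 12.9
z = -25.1 / 12.9
z = -1.9457
SAT-scale = SAT = 500 + 100z
Carry z at full precision (z = -25.1 / 12.9) into the conversion:
SAT-scale = 500 + 100 * (-25.1 / 12.9) = 500 + -2510 / 12.9
SAT-scale = 500 + -194.5736
SAT-scale = 305.4264

305.4264


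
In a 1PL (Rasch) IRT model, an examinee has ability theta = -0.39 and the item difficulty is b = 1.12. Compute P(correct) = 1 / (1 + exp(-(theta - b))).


theta - b = -0.39 - 1.12 = -1.51
exp(-(theta - b)) = exp(1.51) = 4.5267
P = 1 / (1 + 4.5267)
P = 0.1809

0.1809


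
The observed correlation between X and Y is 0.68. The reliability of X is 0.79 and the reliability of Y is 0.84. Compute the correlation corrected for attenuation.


r_corrected = rxy / sqrt(rxx * ryy)
= 0.68 / sqrt(0.79 * 0.84)
= 0.68 / sqrt(0.6636)
= 0.68 / 0.814616
r_corrected = 0.8347

0.8347


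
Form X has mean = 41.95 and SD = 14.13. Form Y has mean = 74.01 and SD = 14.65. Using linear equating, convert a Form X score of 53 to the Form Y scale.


slope = SD_Y / SD_X = 14.65 / 14.13 ~ 1.0368
intercept = mean_Y - slope * mean_X = 74.01 - (14.65 / 14.13) * 41.95 ~ 30.5162
Y = slope * X + intercept. To avoid rounding drift from the rounded slope/intercept, evaluate the equivalent form Y = mean_Y + SD_Y * (X - mean_X) / SD_X at full precision:
Y = 74.01 + 14.65 * (53 - 41.95) / 14.13
Y = 74.01 + 14.65 * 11.05 / 14.13
Y = 74.01 + 161.8825 / 14.13
Y = 74.01 + 11.4567
Y = 85.4667

85.4667


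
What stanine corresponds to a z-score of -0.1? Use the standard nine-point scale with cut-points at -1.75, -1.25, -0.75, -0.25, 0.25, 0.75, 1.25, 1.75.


Stanine boundaries: [-1.75, -1.25, -0.75, -0.25, 0.25, 0.75, 1.25, 1.75]
z = -0.1
Check each boundary:
  z >= -1.75 -> could be stanine 2
  z >= -1.25 -> could be stanine 3
  z >= -0.75 -> could be stanine 4
  z >= -0.25 -> could be stanine 5
  z < 0.25
  z < 0.75
  z < 1.25
  z < 1.75
Highest qualifying boundary gives stanine = 5

5


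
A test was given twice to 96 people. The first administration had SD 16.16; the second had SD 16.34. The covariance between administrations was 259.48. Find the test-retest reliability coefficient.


r = cov(X,Y) / (SD_X * SD_Y)
r = 259.48 / (16.16 * 16.34)
r = 259.48 / 264.0544
r = 0.9827

0.9827


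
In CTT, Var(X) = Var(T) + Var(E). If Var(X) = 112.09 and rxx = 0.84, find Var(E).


var_true = rxx * var_obs = 0.84 * 112.09 = 94.1556
var_error = var_obs - var_true
var_error = 112.09 - 94.1556
var_error = 17.9344

17.9344


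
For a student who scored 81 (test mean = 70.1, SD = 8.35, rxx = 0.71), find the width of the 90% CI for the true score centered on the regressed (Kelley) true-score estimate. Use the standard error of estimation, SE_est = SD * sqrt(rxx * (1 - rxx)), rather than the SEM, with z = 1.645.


True score estimate = 0.71*81 + 0.29*70.1 = 77.839
SE_est = SD * sqrt(rxx * (1 - rxx)) = 8.35 * sqrt(0.71 * 0.29) = 8.35 * sqrt(0.2059) = 3.788913
CI = T_est +/- z * SE_est, so width = 2 * z * SE_est = 2 * 1.645 * 3.788913
Width = 12.4655

12.4655


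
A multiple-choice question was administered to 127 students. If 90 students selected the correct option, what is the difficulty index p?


Item difficulty p = number correct / total examinees
p = 90 / 127
p = 0.7087

0.7087


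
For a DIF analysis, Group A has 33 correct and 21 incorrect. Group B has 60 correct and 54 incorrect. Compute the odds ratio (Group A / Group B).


Odds_A = 33/21 = 1.5714
Odds_B = 60/54 = 1.1111
OR = Odds_A / Odds_B = 1.5714 / 1.1111
Exactly, OR = (33 * 54) / (21 * 60) = 1782 / 1260
OR = 1.4143

1.4143


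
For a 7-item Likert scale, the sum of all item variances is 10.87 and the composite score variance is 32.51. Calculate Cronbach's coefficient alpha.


alpha = (k/(k-1)) * (1 - sum(si^2)/s_total^2)
= (7/6) * (1 - 10.87/32.51)
alpha = 0.7766

0.7766


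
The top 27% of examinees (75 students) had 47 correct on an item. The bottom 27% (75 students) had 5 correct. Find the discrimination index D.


p_upper = 47/75 = 0.6267
p_lower = 5/75 = 0.0667
D = 0.6267 - 0.0667 = 0.56

0.56


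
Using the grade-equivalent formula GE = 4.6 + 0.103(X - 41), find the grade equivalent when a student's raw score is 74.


raw - median = 74 - 41 = 33
slope * diff = 0.103 * 33 = 3.399
GE = 4.6 + 3.399
GE = 7.999

7.999


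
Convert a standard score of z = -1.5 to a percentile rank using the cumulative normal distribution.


CDF(z) = 0.5 * (1 + erf(z/sqrt(2)))
erf(-1.0607) = -0.8664
CDF = 0.0668
Percentile rank = 0.0668 * 100 = 6.68

6.68


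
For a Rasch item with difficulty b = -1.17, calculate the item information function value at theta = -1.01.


P = 1/(1+exp(-(-1.01--1.17))) = 0.5399
I = P*(1-P) = 0.5399 * 0.4601
I = 0.2484

0.2484


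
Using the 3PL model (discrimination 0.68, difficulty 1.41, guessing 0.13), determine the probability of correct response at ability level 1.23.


logit = 0.68*(1.23 - 1.41) = -0.1224
P* = 1/(1 + exp(--0.1224)) = 0.4694
P = 0.13 + (1 - 0.13) * 0.4694
P = 0.5384

0.5384


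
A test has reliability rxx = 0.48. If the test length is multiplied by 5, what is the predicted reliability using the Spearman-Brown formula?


r_new = (n * rxx) / (1 + (n-1) * rxx)
r_new = (5 * 0.48) / (1 + 4 * 0.48)
r_new = 2.4 / 2.92
r_new = 0.8219

0.8219


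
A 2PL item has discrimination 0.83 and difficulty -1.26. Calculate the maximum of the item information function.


For 2PL, max info at theta = b = -1.26
I_max = a^2 / 4 = 0.83^2 / 4
= 0.6889 / 4
I_max = 0.1722

0.1722


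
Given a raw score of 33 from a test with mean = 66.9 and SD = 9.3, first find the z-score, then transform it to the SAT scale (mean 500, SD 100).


z = (X - mean) / SD = (33 - 66.9) / 9.3
z = -33.9 / 9.3
z = -3.6452
SAT-scale = SAT = 500 + 100z
Carry z at full precision (z = -33.9 / 9.3) into the conversion:
SAT-scale = 500 + 100 * (-33.9 / 9.3) = 500 + -3390 / 9.3
SAT-scale = 500 + -364.5161
SAT-scale = 135.4839

135.4839


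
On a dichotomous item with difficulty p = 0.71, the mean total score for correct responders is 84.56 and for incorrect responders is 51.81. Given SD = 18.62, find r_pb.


q = 1 - p = 0.29
rpb = ((M1 - M0) / SD) * sqrt(p * q)
rpb = ((84.56 - 51.81) / 18.62) * sqrt(0.71 * 0.29)
rpb = 0.7981

0.7981


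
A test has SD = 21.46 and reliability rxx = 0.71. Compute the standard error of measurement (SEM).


SEM = SD * sqrt(1 - rxx)
SEM = 21.46 * sqrt(1 - 0.71)
SEM = 21.46 * sqrt(0.29) = 21.46 * 0.538516
SEM = 11.5566

11.5566


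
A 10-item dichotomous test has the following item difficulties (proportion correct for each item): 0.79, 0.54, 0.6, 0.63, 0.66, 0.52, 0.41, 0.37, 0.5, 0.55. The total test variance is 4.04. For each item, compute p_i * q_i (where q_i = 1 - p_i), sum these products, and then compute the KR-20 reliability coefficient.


For each item, compute p_i * q_i:
  Item 1: 0.79 * 0.21 = 0.1659
  Item 2: 0.54 * 0.46 = 0.2484
  Item 3: 0.6 * 0.4 = 0.24
  Item 4: 0.63 * 0.37 = 0.2331
  Item 5: 0.66 * 0.34 = 0.2244
  Item 6: 0.52 * 0.48 = 0.2496
  Item 7: 0.41 * 0.59 = 0.2419
  Item 8: 0.37 * 0.63 = 0.2331
  Item 9: 0.5 * 0.5 = 0.25
  Item 10: 0.55 * 0.45 = 0.2475
Sum(p_i * q_i) = 0.1659 + 0.2484 + 0.24 + 0.2331 + 0.2244 + 0.2496 + 0.2419 + 0.2331 + 0.25 + 0.2475 = 2.3339
KR-20 = (k/(k-1)) * (1 - Sum(p_i*q_i) / Var_total)
= (10/9) * (1 - 2.3339/4.04)
= 1.1111 * 0.4223
KR-20 = 0.4692

0.4692


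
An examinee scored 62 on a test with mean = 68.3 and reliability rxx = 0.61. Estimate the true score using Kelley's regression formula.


T_est = rxx * X + (1 - rxx) * mean
T_est = 0.61 * 62 + 0.39 * 68.3
T_est = 37.82 + 26.637
T_est = 64.457

64.457


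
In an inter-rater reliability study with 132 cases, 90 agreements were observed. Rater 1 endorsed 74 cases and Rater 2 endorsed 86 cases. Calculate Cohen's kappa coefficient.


P_o = 90/132 = 0.681818
P_e = (74*86 + 58*46) / 17424 = 0.518365
kappa = (P_o - P_e) / (1 - P_e)
kappa = (0.681818 - 0.518365) / (1 - 0.518365)
kappa = 0.3394

0.3394


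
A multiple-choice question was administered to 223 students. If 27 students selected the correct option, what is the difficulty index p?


Item difficulty p = number correct / total examinees
p = 27 / 223
p = 0.1211

0.1211


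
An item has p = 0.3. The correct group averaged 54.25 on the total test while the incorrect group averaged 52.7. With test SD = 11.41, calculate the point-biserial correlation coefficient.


q = 1 - p = 0.7
rpb = ((M1 - M0) / SD) * sqrt(p * q)
rpb = ((54.25 - 52.7) / 11.41) * sqrt(0.3 * 0.7)
rpb = 0.0623

0.0623


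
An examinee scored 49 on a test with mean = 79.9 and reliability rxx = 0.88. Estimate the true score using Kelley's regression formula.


T_est = rxx * X + (1 - rxx) * mean
T_est = 0.88 * 49 + 0.12 * 79.9
T_est = 43.12 + 9.588
T_est = 52.708

52.708


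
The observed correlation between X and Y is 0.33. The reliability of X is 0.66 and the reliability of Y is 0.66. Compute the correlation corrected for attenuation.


r_corrected = rxy / sqrt(rxx * ryy)
= 0.33 / sqrt(0.66 * 0.66)
= 0.33 / sqrt(0.4356)
= 0.33 / 0.66
r_corrected = 0.5

0.5


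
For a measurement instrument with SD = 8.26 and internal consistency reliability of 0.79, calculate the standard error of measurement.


SEM = SD * sqrt(1 - rxx)
SEM = 8.26 * sqrt(1 - 0.79)
SEM = 8.26 * sqrt(0.21) = 8.26 * 0.458258
SEM = 3.7852

3.7852


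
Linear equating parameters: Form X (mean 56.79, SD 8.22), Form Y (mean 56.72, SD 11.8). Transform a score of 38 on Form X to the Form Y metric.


slope = SD_Y / SD_X = 11.8 / 8.22 ~ 1.4355
intercept = mean_Y - slope * mean_X = 56.72 - (11.8 / 8.22) * 56.79 ~ -24.8034
Y = slope * X + intercept. To avoid rounding drift from the rounded slope/intercept, evaluate the equivalent form Y = mean_Y + SD_Y * (X - mean_X) / SD_X at full precision:
Y = 56.72 + 11.8 * (38 - 56.79) / 8.22
Y = 56.72 - 11.8 * 18.79 / 8.22
Y = 56.72 - 221.722 / 8.22
Y = 56.72 - 26.9735
Y = 29.7465

29.7465


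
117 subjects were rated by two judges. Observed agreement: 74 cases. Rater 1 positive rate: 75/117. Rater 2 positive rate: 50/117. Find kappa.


P_o = 74/117 = 0.632479
P_e = (75*50 + 42*67) / 13689 = 0.479509
kappa = (P_o - P_e) / (1 - P_e)
kappa = (0.632479 - 0.479509) / (1 - 0.479509)
kappa = 0.2939

0.2939


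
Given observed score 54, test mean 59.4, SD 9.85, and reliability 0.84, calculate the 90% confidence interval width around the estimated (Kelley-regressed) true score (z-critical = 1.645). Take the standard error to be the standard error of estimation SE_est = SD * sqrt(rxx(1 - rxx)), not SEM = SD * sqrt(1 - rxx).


True score estimate = 0.84*54 + 0.16*59.4 = 54.864
SE_est = SD * sqrt(rxx * (1 - rxx)) = 9.85 * sqrt(0.84 * 0.16) = 9.85 * sqrt(0.1344) = 3.61107
CI = T_est +/- z * SE_est, so width = 2 * z * SE_est = 2 * 1.645 * 3.61107
Width = 11.8804

11.8804


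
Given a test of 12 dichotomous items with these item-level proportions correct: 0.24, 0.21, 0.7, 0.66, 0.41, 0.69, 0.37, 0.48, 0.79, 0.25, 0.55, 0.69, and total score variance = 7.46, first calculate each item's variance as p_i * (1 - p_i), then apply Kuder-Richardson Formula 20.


For each item, compute p_i * q_i:
  Item 1: 0.24 * 0.76 = 0.1824
  Item 2: 0.21 * 0.79 = 0.1659
  Item 3: 0.7 * 0.3 = 0.21
  Item 4: 0.66 * 0.34 = 0.2244
  Item 5: 0.41 * 0.59 = 0.2419
  Item 6: 0.69 * 0.31 = 0.2139
  Item 7: 0.37 * 0.63 = 0.2331
  Item 8: 0.48 * 0.52 = 0.2496
  Item 9: 0.79 * 0.21 = 0.1659
  Item 10: 0.25 * 0.75 = 0.1875
  Item 11: 0.55 * 0.45 = 0.2475
  Item 12: 0.69 * 0.31 = 0.2139
Sum(p_i * q_i) = 0.1824 + 0.1659 + 0.21 + 0.2244 + 0.2419 + 0.2139 + 0.2331 + 0.2496 + 0.1659 + 0.1875 + 0.2475 + 0.2139 = 2.536
KR-20 = (k/(k-1)) * (1 - Sum(p_i*q_i) / Var_total)
= (12/11) * (1 - 2.536/7.46)
= 1.0909 * 0.6601
KR-20 = 0.7201

0.7201


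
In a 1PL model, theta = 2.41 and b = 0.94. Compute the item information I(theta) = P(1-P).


P = 1/(1+exp(-(2.41-0.94))) = 0.8131
I = P*(1-P) = 0.8131 * 0.1869
I = 0.152

0.152


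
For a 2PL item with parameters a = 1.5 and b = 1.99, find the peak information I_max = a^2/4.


For 2PL, max info at theta = b = 1.99
I_max = a^2 / 4 = 1.5^2 / 4
= 2.25 / 4
I_max = 0.5625

0.5625


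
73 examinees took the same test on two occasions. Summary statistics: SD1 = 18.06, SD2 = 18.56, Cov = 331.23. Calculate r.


r = cov(X,Y) / (SD_X * SD_Y)
r = 331.23 / (18.06 * 18.56)
r = 331.23 / 335.1936
r = 0.9882

0.9882


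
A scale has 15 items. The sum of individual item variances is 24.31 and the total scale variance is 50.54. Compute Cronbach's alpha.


alpha = (k/(k-1)) * (1 - sum(si^2)/s_total^2)
= (15/14) * (1 - 24.31/50.54)
alpha = 0.5561

0.5561


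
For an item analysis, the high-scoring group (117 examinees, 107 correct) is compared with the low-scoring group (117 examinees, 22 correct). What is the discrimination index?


p_upper = 107/117 = 0.9145
p_lower = 22/117 = 0.188
D = 0.9145 - 0.188 = 0.7265

0.7265


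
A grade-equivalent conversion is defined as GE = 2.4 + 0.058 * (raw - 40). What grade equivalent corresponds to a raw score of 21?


raw - median = 21 - 40 = -19
slope * diff = 0.058 * -19 = -1.102
GE = 2.4 + -1.102
GE = 1.298

1.298


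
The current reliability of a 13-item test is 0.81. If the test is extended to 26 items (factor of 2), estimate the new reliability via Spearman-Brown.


r_new = (n * rxx) / (1 + (n-1) * rxx)
r_new = (2 * 0.81) / (1 + 1 * 0.81)
r_new = 1.62 / 1.81
r_new = 0.895

0.895


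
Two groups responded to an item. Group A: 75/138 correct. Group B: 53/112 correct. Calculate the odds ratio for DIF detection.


Odds_A = 75/63 = 1.1905
Odds_B = 53/59 = 0.8983
OR = Odds_A / Odds_B = 1.1905 / 0.8983
Exactly, OR = (75 * 59) / (63 * 53) = 4425 / 3339
OR = 1.3252

1.3252


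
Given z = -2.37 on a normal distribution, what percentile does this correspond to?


CDF(z) = 0.5 * (1 + erf(z/sqrt(2)))
erf(-1.6758) = -0.9822
CDF = 0.0089
Percentile rank = 0.0089 * 100 = 0.89

0.89


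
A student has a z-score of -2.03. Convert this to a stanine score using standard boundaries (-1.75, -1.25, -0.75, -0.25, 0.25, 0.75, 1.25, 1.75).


Stanine boundaries: [-1.75, -1.25, -0.75, -0.25, 0.25, 0.75, 1.25, 1.75]
z = -2.03
Check each boundary:
  z < -1.75
  z < -1.25
  z < -0.75
  z < -0.25
  z < 0.25
  z < 0.75
  z < 1.25
  z < 1.75
Highest qualifying boundary gives stanine = 1

1


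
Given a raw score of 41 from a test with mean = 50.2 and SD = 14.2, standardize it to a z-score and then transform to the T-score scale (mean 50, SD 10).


z = (X - mean) / SD = (41 - 50.2) / 14.2
z = -9.2 / 14.2
z = -0.6479
T-score = T = 50 + 10z
Carry z at full precision (z = -9.2 / 14.2) into the conversion:
T-score = 50 + 10 * (-9.2 / 14.2) = 50 + -92 / 14.2
T-score = 50 + -6.4789
T-score = 43.5211

43.5211


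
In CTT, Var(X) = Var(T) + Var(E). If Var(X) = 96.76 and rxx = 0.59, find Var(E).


var_true = rxx * var_obs = 0.59 * 96.76 = 57.0884
var_error = var_obs - var_true
var_error = 96.76 - 57.0884
var_error = 39.6716

39.6716


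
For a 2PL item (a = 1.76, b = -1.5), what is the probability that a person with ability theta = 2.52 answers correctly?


a*(theta - b) = 1.76 * (2.52 - -1.5) = 7.0752
exp(-7.0752) = 0.0008
P = 1 / (1 + 0.0008)
P = 0.9992

0.9992


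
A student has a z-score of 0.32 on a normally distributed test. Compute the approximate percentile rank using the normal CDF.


CDF(z) = 0.5 * (1 + erf(z/sqrt(2)))
erf(0.2263) = 0.251
CDF = 0.6255
Percentile rank = 0.6255 * 100 = 62.55

62.55


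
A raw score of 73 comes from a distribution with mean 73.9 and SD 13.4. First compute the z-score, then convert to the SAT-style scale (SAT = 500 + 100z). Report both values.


z = (X - mean) / SD = (73 - 73.9) / 13.4
z = -0.9 / 13.4
z = -0.0672
SAT-scale = SAT = 500 + 100z
Carry z at full precision (z = -0.9 / 13.4) into the conversion:
SAT-scale = 500 + 100 * (-0.9 / 13.4) = 500 + -90 / 13.4
SAT-scale = 500 + -6.7164
SAT-scale = 493.2836

493.2836


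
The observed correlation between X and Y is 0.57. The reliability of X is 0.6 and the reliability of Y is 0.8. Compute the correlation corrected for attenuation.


r_corrected = rxy / sqrt(rxx * ryy)
= 0.57 / sqrt(0.6 * 0.8)
= 0.57 / sqrt(0.48)
= 0.57 / 0.69282
r_corrected = 0.8227

0.8227


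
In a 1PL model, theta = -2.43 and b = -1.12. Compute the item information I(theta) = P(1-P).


P = 1/(1+exp(-(-2.43--1.12))) = 0.2125
I = P*(1-P) = 0.2125 * 0.7875
I = 0.1673

0.1673


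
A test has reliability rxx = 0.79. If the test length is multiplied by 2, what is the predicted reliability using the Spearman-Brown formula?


r_new = (n * rxx) / (1 + (n-1) * rxx)
r_new = (2 * 0.79) / (1 + 1 * 0.79)
r_new = 1.58 / 1.79
r_new = 0.8827

0.8827


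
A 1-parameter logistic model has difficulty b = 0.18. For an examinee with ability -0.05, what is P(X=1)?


theta - b = -0.05 - 0.18 = -0.23
exp(-(theta - b)) = exp(0.23) = 1.2586
P = 1 / (1 + 1.2586)
P = 0.4428

0.4428


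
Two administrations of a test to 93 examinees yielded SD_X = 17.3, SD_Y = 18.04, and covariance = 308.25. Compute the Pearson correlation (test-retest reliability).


r = cov(X,Y) / (SD_X * SD_Y)
r = 308.25 / (17.3 * 18.04)
r = 308.25 / 312.092
r = 0.9877

0.9877


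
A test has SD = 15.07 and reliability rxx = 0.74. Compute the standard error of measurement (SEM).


SEM = SD * sqrt(1 - rxx)
SEM = 15.07 * sqrt(1 - 0.74)
SEM = 15.07 * sqrt(0.26) = 15.07 * 0.509902
SEM = 7.6842

7.6842


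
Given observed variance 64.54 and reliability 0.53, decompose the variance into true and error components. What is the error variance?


var_true = rxx * var_obs = 0.53 * 64.54 = 34.2062
var_error = var_obs - var_true
var_error = 64.54 - 34.2062
var_error = 30.3338

30.3338


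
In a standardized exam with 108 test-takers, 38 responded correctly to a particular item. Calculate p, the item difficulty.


Item difficulty p = number correct / total examinees
p = 38 / 108
p = 0.3519

0.3519


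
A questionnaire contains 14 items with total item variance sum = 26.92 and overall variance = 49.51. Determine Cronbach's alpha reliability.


alpha = (k/(k-1)) * (1 - sum(si^2)/s_total^2)
= (14/13) * (1 - 26.92/49.51)
alpha = 0.4914

0.4914


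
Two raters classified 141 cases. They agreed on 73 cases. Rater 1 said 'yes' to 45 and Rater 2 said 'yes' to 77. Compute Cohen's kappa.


P_o = 73/141 = 0.51773
P_e = (45*77 + 96*64) / 19881 = 0.483326
kappa = (P_o - P_e) / (1 - P_e)
kappa = (0.51773 - 0.483326) / (1 - 0.483326)
kappa = 0.0666

0.0666


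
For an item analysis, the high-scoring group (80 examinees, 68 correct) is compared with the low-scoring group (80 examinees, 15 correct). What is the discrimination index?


p_upper = 68/80 = 0.85
p_lower = 15/80 = 0.1875
D = 0.85 - 0.1875 = 0.6625

0.6625


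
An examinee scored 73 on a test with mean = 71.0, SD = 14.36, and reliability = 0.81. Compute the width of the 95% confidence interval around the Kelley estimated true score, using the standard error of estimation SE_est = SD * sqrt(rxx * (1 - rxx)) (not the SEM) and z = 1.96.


True score estimate = 0.81*73 + 0.19*71.0 = 72.62
SE_est = SD * sqrt(rxx * (1 - rxx)) = 14.36 * sqrt(0.81 * 0.19) = 14.36 * sqrt(0.1539) = 5.633441
CI = T_est +/- z * SE_est, so width = 2 * z * SE_est = 2 * 1.96 * 5.633441
Width = 22.0831

22.0831


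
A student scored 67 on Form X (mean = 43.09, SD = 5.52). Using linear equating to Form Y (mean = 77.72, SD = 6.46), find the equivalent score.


slope = SD_Y / SD_X = 6.46 / 5.52 ~ 1.1703
intercept = mean_Y - slope * mean_X = 77.72 - (6.46 / 5.52) * 43.09 ~ 27.2922
Y = slope * X + intercept. To avoid rounding drift from the rounded slope/intercept, evaluate the equivalent form Y = mean_Y + SD_Y * (X - mean_X) / SD_X at full precision:
Y = 77.72 + 6.46 * (67 - 43.09) / 5.52
Y = 77.72 + 6.46 * 23.91 / 5.52
Y = 77.72 + 154.4586 / 5.52
Y = 77.72 + 27.9816
Y = 105.7016

105.7016


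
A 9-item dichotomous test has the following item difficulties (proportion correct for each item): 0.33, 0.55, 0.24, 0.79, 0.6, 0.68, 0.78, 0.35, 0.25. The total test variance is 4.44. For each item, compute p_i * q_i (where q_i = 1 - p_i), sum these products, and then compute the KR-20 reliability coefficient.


For each item, compute p_i * q_i:
  Item 1: 0.33 * 0.67 = 0.2211
  Item 2: 0.55 * 0.45 = 0.2475
  Item 3: 0.24 * 0.76 = 0.1824
  Item 4: 0.79 * 0.21 = 0.1659
  Item 5: 0.6 * 0.4 = 0.24
  Item 6: 0.68 * 0.32 = 0.2176
  Item 7: 0.78 * 0.22 = 0.1716
  Item 8: 0.35 * 0.65 = 0.2275
  Item 9: 0.25 * 0.75 = 0.1875
Sum(p_i * q_i) = 0.2211 + 0.2475 + 0.1824 + 0.1659 + 0.24 + 0.2176 + 0.1716 + 0.2275 + 0.1875 = 1.8611
KR-20 = (k/(k-1)) * (1 - Sum(p_i*q_i) / Var_total)
= (9/8) * (1 - 1.8611/4.44)
= 1.125 * 0.5808
KR-20 = 0.6534

0.6534


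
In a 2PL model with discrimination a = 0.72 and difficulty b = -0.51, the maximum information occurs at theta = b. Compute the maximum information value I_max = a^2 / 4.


For 2PL, max info at theta = b = -0.51
I_max = a^2 / 4 = 0.72^2 / 4
= 0.5184 / 4
I_max = 0.1296

0.1296


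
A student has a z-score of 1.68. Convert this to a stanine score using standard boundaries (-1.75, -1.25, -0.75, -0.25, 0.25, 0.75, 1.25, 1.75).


Stanine boundaries: [-1.75, -1.25, -0.75, -0.25, 0.25, 0.75, 1.25, 1.75]
z = 1.68
Check each boundary:
  z >= -1.75 -> could be stanine 2
  z >= -1.25 -> could be stanine 3
  z >= -0.75 -> could be stanine 4
  z >= -0.25 -> could be stanine 5
  z >= 0.25 -> could be stanine 6
  z >= 0.75 -> could be stanine 7
  z >= 1.25 -> could be stanine 8
  z < 1.75
Highest qualifying boundary gives stanine = 8

8


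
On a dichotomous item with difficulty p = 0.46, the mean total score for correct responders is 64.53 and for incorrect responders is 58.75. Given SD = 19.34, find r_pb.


q = 1 - p = 0.54
rpb = ((M1 - M0) / SD) * sqrt(p * q)
rpb = ((64.53 - 58.75) / 19.34) * sqrt(0.46 * 0.54)
rpb = 0.149

0.149


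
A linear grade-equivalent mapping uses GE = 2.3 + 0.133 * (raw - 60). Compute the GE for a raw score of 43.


raw - median = 43 - 60 = -17
slope * diff = 0.133 * -17 = -2.261
GE = 2.3 + -2.261
GE = 0.039

0.039


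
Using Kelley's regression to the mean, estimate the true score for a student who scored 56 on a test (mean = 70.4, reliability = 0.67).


T_est = rxx * X + (1 - rxx) * mean
T_est = 0.67 * 56 + 0.33 * 70.4
T_est = 37.52 + 23.232
T_est = 60.752

60.752


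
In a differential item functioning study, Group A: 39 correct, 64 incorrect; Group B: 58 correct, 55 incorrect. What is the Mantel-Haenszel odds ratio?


Odds_A = 39/64 = 0.6094
Odds_B = 58/55 = 1.0545
OR = Odds_A / Odds_B = 0.6094 / 1.0545
Exactly, OR = (39 * 55) / (64 * 58) = 2145 / 3712
OR = 0.5779

0.5779


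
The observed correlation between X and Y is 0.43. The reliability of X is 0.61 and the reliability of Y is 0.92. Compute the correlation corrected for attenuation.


r_corrected = rxy / sqrt(rxx * ryy)
= 0.43 / sqrt(0.61 * 0.92)
= 0.43 / sqrt(0.5612)
= 0.43 / 0.749133
r_corrected = 0.574

0.574


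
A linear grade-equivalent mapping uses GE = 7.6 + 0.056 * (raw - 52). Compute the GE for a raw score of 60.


raw - median = 60 - 52 = 8
slope * diff = 0.056 * 8 = 0.448
GE = 7.6 + 0.448
GE = 8.048

8.048


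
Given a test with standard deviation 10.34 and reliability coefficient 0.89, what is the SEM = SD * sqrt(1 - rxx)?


SEM = SD * sqrt(1 - rxx)
SEM = 10.34 * sqrt(1 - 0.89)
SEM = 10.34 * sqrt(0.11) = 10.34 * 0.331662
SEM = 3.4294

3.4294


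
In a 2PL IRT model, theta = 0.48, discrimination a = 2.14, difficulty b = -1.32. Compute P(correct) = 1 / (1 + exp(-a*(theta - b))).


a*(theta - b) = 2.14 * (0.48 - -1.32) = 3.852
exp(-3.852) = 0.0212
P = 1 / (1 + 0.0212)
P = 0.9792

0.9792


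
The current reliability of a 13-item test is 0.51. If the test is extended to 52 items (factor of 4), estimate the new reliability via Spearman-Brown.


r_new = (n * rxx) / (1 + (n-1) * rxx)
r_new = (4 * 0.51) / (1 + 3 * 0.51)
r_new = 2.04 / 2.53
r_new = 0.8063

0.8063


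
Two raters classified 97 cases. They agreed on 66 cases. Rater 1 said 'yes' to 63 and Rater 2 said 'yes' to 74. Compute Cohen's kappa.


P_o = 66/97 = 0.680412
P_e = (63*74 + 34*23) / 9409 = 0.578595
kappa = (P_o - P_e) / (1 - P_e)
kappa = (0.680412 - 0.578595) / (1 - 0.578595)
kappa = 0.2416

0.2416


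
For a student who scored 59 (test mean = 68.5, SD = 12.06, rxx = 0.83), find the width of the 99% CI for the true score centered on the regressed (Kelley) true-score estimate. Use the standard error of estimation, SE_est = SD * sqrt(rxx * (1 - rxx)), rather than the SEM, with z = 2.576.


True score estimate = 0.83*59 + 0.17*68.5 = 60.615
SE_est = SD * sqrt(rxx * (1 - rxx)) = 12.06 * sqrt(0.83 * 0.17) = 12.06 * sqrt(0.1411) = 4.530132
CI = T_est +/- z * SE_est, so width = 2 * z * SE_est = 2 * 2.576 * 4.530132
Width = 23.3392

23.3392


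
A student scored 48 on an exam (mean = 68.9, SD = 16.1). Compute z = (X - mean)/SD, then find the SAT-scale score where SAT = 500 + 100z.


z = (X - mean) / SD = (48 - 68.9) / 16.1
z = -20.9 / 16.1
z = -1.2981
SAT-scale = SAT = 500 + 100z
Carry z at full precision (z = -20.9 / 16.1) into the conversion:
SAT-scale = 500 + 100 * (-20.9 / 16.1) = 500 + -2090 / 16.1
SAT-scale = 500 + -129.8137
SAT-scale = 370.1863

370.1863


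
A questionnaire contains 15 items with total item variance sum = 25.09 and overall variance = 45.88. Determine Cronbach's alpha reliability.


alpha = (k/(k-1)) * (1 - sum(si^2)/s_total^2)
= (15/14) * (1 - 25.09/45.88)
alpha = 0.4855

0.4855


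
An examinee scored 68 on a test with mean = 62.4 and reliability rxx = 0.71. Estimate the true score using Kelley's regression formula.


T_est = rxx * X + (1 - rxx) * mean
T_est = 0.71 * 68 + 0.29 * 62.4
T_est = 48.28 + 18.096
T_est = 66.376

66.376


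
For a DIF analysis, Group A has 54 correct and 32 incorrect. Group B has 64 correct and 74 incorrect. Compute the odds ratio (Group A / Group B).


Odds_A = 54/32 = 1.6875
Odds_B = 64/74 = 0.8649
OR = Odds_A / Odds_B = 1.6875 / 0.8649
Exactly, OR = (54 * 74) / (32 * 64) = 3996 / 2048
OR = 1.9512

1.9512


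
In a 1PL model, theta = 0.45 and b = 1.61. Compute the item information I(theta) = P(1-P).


P = 1/(1+exp(-(0.45-1.61))) = 0.2387
I = P*(1-P) = 0.2387 * 0.7613
I = 0.1817

0.1817


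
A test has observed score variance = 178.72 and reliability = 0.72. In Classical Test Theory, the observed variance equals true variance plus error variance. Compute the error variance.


var_true = rxx * var_obs = 0.72 * 178.72 = 128.6784
var_error = var_obs - var_true
var_error = 178.72 - 128.6784
var_error = 50.0416

50.0416


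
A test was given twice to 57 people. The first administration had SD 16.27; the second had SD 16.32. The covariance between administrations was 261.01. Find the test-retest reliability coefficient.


r = cov(X,Y) / (SD_X * SD_Y)
r = 261.01 / (16.27 * 16.32)
r = 261.01 / 265.5264
r = 0.983

0.983


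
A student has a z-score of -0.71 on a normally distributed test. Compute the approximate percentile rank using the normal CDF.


CDF(z) = 0.5 * (1 + erf(z/sqrt(2)))
erf(-0.502) = -0.5223
CDF = 0.2389
Percentile rank = 0.2389 * 100 = 23.89

23.89
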